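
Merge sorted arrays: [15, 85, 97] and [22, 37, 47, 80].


Take 15 from A
Take 22 from B
Take 37 from B
Take 47 from B
Take 80 from B

Merged: [15, 22, 37, 47, 80, 85, 97]


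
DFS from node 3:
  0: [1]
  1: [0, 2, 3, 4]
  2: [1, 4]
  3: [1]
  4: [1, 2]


Visit 3, push [1]
Visit 1, push [4, 2, 0]
Visit 0, push []
Visit 2, push [4]
Visit 4, push []

DFS order: [3, 1, 0, 2, 4]


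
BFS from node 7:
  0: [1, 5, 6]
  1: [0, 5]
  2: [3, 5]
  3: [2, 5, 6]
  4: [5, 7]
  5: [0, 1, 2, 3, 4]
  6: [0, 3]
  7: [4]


Visit 7, enqueue [4]
Visit 4, enqueue [5]
Visit 5, enqueue [0, 1, 2, 3]
Visit 0, enqueue [6]
Visit 1, enqueue []
Visit 2, enqueue []
Visit 3, enqueue []
Visit 6, enqueue []

BFS order: [7, 4, 5, 0, 1, 2, 3, 6]


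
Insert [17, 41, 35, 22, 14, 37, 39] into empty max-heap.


Insert 17: [17]
Insert 41: [41, 17]
Insert 35: [41, 17, 35]
Insert 22: [41, 22, 35, 17]
Insert 14: [41, 22, 35, 17, 14]
Insert 37: [41, 22, 37, 17, 14, 35]
Insert 39: [41, 22, 39, 17, 14, 35, 37]

Final heap: [41, 22, 39, 17, 14, 35, 37]


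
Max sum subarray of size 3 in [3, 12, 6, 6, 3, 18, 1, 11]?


[0:3]: 21
[1:4]: 24
[2:5]: 15
[3:6]: 27
[4:7]: 22
[5:8]: 30

Max: 30 at [5:8]


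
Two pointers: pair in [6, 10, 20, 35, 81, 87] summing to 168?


lo=0(6)+hi=5(87)=93
lo=1(10)+hi=5(87)=97
lo=2(20)+hi=5(87)=107
lo=3(35)+hi=5(87)=122
lo=4(81)+hi=5(87)=168

Yes: 81+87=168


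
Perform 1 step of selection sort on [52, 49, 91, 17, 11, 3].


Initial: [52, 49, 91, 17, 11, 3]
Step 1: min=3 at 5
  Swap: [3, 49, 91, 17, 11, 52]

After 1 step: [3, 49, 91, 17, 11, 52]


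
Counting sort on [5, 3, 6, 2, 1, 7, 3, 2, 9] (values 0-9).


Input: [5, 3, 6, 2, 1, 7, 3, 2, 9]
Counts: [0, 1, 2, 2, 0, 1, 1, 1, 0, 1]

Sorted: [1, 2, 2, 3, 3, 5, 6, 7, 9]


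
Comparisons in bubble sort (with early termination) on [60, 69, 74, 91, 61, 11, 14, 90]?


Algorithm: bubble sort (with early termination)
Input: [60, 69, 74, 91, 61, 11, 14, 90]
Sorted: [11, 14, 60, 61, 69, 74, 90, 91]

27


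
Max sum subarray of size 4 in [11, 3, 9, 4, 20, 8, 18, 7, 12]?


[0:4]: 27
[1:5]: 36
[2:6]: 41
[3:7]: 50
[4:8]: 53
[5:9]: 45

Max: 53 at [4:8]


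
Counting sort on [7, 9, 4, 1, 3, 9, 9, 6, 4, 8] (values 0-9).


Input: [7, 9, 4, 1, 3, 9, 9, 6, 4, 8]
Counts: [0, 1, 0, 1, 2, 0, 1, 1, 1, 3]

Sorted: [1, 3, 4, 4, 6, 7, 8, 9, 9, 9]


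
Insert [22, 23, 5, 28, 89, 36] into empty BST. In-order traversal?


Insert 22: root
Insert 23: R from 22
Insert 5: L from 22
Insert 28: R from 22 -> R from 23
Insert 89: R from 22 -> R from 23 -> R from 28
Insert 36: R from 22 -> R from 23 -> R from 28 -> L from 89

In-order: [5, 22, 23, 28, 36, 89]


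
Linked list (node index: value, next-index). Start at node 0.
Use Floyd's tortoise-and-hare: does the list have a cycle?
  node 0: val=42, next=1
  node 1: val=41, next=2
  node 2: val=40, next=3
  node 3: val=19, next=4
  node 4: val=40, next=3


Floyd's tortoise (slow, +1) and hare (fast, +2):
  init: slow=0, fast=0
  step 1: slow=1, fast=2
  step 2: slow=2, fast=4
  step 3: slow=3, fast=4
  step 4: slow=4, fast=4
  slow == fast at node 4: cycle detected

Cycle: yes


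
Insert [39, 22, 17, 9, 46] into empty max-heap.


Insert 39: [39]
Insert 22: [39, 22]
Insert 17: [39, 22, 17]
Insert 9: [39, 22, 17, 9]
Insert 46: [46, 39, 17, 9, 22]

Final heap: [46, 39, 17, 9, 22]


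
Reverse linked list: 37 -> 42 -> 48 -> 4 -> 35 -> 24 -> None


Step 1: curr=37, set curr.next=prev(None) | reversed so far: 37
Step 2: curr=42, set curr.next=prev(37) | reversed so far: 42 -> 37
Step 3: curr=48, set curr.next=prev(42) | reversed so far: 48 -> 42 -> 37
Step 4: curr=4, set curr.next=prev(48) | reversed so far: 4 -> 48 -> 42 -> 37
Step 5: curr=35, set curr.next=prev(4) | reversed so far: 35 -> 4 -> 48 -> 42 -> 37
Step 6: curr=24, set curr.next=prev(35) | reversed so far: 24 -> 35 -> 4 -> 48 -> 42 -> 37

24 -> 35 -> 4 -> 48 -> 42 -> 37 -> None


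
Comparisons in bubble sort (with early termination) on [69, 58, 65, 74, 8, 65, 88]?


Algorithm: bubble sort (with early termination)
Input: [69, 58, 65, 74, 8, 65, 88]
Sorted: [8, 58, 65, 65, 69, 74, 88]

20


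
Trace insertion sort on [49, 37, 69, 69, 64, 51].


Initial: [49, 37, 69, 69, 64, 51]
Insert 37: [37, 49, 69, 69, 64, 51]
Insert 69: [37, 49, 69, 69, 64, 51]
Insert 69: [37, 49, 69, 69, 64, 51]
Insert 64: [37, 49, 64, 69, 69, 51]
Insert 51: [37, 49, 51, 64, 69, 69]

Sorted: [37, 49, 51, 64, 69, 69]


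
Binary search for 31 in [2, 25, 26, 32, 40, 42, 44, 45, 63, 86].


Step 1: lo=0, hi=9, mid=4, val=40
Step 2: lo=0, hi=3, mid=1, val=25
Step 3: lo=2, hi=3, mid=2, val=26
Step 4: lo=3, hi=3, mid=3, val=32

Not found


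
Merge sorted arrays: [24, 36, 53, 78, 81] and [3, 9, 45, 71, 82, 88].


Take 3 from B
Take 9 from B
Take 24 from A
Take 36 from A
Take 45 from B
Take 53 from A
Take 71 from B
Take 78 from A
Take 81 from A

Merged: [3, 9, 24, 36, 45, 53, 71, 78, 81, 82, 88]


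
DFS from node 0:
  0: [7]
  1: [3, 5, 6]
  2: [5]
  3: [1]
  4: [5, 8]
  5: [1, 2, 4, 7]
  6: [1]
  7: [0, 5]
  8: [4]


Visit 0, push [7]
Visit 7, push [5]
Visit 5, push [4, 2, 1]
Visit 1, push [6, 3]
Visit 3, push []
Visit 6, push []
Visit 2, push []
Visit 4, push [8]
Visit 8, push []

DFS order: [0, 7, 5, 1, 3, 6, 2, 4, 8]


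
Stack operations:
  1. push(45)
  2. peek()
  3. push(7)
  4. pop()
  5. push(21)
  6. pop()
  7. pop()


push(45) -> [45]
peek()->45
push(7) -> [45, 7]
pop()->7, [45]
push(21) -> [45, 21]
pop()->21, [45]
pop()->45, []

Final stack: []


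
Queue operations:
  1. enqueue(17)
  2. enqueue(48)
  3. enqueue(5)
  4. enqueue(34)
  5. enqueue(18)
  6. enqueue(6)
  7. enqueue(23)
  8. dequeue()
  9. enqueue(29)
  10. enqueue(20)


enqueue(17) -> [17]
enqueue(48) -> [17, 48]
enqueue(5) -> [17, 48, 5]
enqueue(34) -> [17, 48, 5, 34]
enqueue(18) -> [17, 48, 5, 34, 18]
enqueue(6) -> [17, 48, 5, 34, 18, 6]
enqueue(23) -> [17, 48, 5, 34, 18, 6, 23]
dequeue()->17, [48, 5, 34, 18, 6, 23]
enqueue(29) -> [48, 5, 34, 18, 6, 23, 29]
enqueue(20) -> [48, 5, 34, 18, 6, 23, 29, 20]

Final queue: [48, 5, 34, 18, 6, 23, 29, 20]


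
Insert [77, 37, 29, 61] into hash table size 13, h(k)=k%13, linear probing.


Insert 77: h=12 -> slot 12
Insert 37: h=11 -> slot 11
Insert 29: h=3 -> slot 3
Insert 61: h=9 -> slot 9

Table: [None, None, None, 29, None, None, None, None, None, 61, None, 37, 77]


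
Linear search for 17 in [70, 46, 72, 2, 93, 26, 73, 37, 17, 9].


i=0: 70!=17
i=1: 46!=17
i=2: 72!=17
i=3: 2!=17
i=4: 93!=17
i=5: 26!=17
i=6: 73!=17
i=7: 37!=17
i=8: 17==17 found!

Found at 8, 9 comps


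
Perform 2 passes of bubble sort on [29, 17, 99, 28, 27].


Initial: [29, 17, 99, 28, 27]
Pass 1: [17, 29, 28, 27, 99] (3 swaps)
Pass 2: [17, 28, 27, 29, 99] (2 swaps)

After 2 passes: [17, 28, 27, 29, 99]


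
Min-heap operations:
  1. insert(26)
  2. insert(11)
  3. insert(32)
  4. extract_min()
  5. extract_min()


insert(26) -> [26]
insert(11) -> [11, 26]
insert(32) -> [11, 26, 32]
extract_min()->11, [26, 32]
extract_min()->26, [32]

Final heap: [32]


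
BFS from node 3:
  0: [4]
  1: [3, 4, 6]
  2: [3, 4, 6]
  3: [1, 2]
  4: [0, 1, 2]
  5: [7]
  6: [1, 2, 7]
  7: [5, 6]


Visit 3, enqueue [1, 2]
Visit 1, enqueue [4, 6]
Visit 2, enqueue []
Visit 4, enqueue [0]
Visit 6, enqueue [7]
Visit 0, enqueue []
Visit 7, enqueue [5]
Visit 5, enqueue []

BFS order: [3, 1, 2, 4, 6, 0, 7, 5]


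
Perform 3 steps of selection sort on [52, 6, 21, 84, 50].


Initial: [52, 6, 21, 84, 50]
Step 1: min=6 at 1
  Swap: [6, 52, 21, 84, 50]
Step 2: min=21 at 2
  Swap: [6, 21, 52, 84, 50]
Step 3: min=50 at 4
  Swap: [6, 21, 50, 84, 52]

After 3 steps: [6, 21, 50, 84, 52]


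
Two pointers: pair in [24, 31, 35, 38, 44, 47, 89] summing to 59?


lo=0(24)+hi=6(89)=113
lo=0(24)+hi=5(47)=71
lo=0(24)+hi=4(44)=68
lo=0(24)+hi=3(38)=62
lo=0(24)+hi=2(35)=59

Yes: 24+35=59


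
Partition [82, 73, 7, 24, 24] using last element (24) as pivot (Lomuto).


Pivot: 24
  7 <= 24: swap -> [7, 73, 82, 24, 24]
  24 <= 24: swap -> [7, 24, 82, 73, 24]
Place pivot at 2: [7, 24, 24, 73, 82]

Partitioned: [7, 24, 24, 73, 82]


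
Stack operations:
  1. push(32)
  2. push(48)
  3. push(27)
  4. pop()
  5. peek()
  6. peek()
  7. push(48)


push(32) -> [32]
push(48) -> [32, 48]
push(27) -> [32, 48, 27]
pop()->27, [32, 48]
peek()->48
peek()->48
push(48) -> [32, 48, 48]

Final stack: [32, 48, 48]


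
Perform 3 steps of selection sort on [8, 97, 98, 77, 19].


Initial: [8, 97, 98, 77, 19]
Step 1: min=8 at 0
  Swap: [8, 97, 98, 77, 19]
Step 2: min=19 at 4
  Swap: [8, 19, 98, 77, 97]
Step 3: min=77 at 3
  Swap: [8, 19, 77, 98, 97]

After 3 steps: [8, 19, 77, 98, 97]


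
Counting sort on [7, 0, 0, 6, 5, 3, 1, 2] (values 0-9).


Input: [7, 0, 0, 6, 5, 3, 1, 2]
Counts: [2, 1, 1, 1, 0, 1, 1, 1, 0, 0]

Sorted: [0, 0, 1, 2, 3, 5, 6, 7]


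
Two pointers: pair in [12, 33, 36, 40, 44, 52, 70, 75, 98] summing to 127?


lo=0(12)+hi=8(98)=110
lo=1(33)+hi=8(98)=131
lo=1(33)+hi=7(75)=108
lo=2(36)+hi=7(75)=111
lo=3(40)+hi=7(75)=115
lo=4(44)+hi=7(75)=119
lo=5(52)+hi=7(75)=127

Yes: 52+75=127


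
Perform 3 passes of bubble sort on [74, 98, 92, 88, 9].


Initial: [74, 98, 92, 88, 9]
Pass 1: [74, 92, 88, 9, 98] (3 swaps)
Pass 2: [74, 88, 9, 92, 98] (2 swaps)
Pass 3: [74, 9, 88, 92, 98] (1 swaps)

After 3 passes: [74, 9, 88, 92, 98]


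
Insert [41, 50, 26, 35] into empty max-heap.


Insert 41: [41]
Insert 50: [50, 41]
Insert 26: [50, 41, 26]
Insert 35: [50, 41, 26, 35]

Final heap: [50, 41, 26, 35]


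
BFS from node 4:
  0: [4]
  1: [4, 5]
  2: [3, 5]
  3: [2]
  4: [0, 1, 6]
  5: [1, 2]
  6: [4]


Visit 4, enqueue [0, 1, 6]
Visit 0, enqueue []
Visit 1, enqueue [5]
Visit 6, enqueue []
Visit 5, enqueue [2]
Visit 2, enqueue [3]
Visit 3, enqueue []

BFS order: [4, 0, 1, 6, 5, 2, 3]


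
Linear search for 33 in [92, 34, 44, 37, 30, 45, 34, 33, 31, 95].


i=0: 92!=33
i=1: 34!=33
i=2: 44!=33
i=3: 37!=33
i=4: 30!=33
i=5: 45!=33
i=6: 34!=33
i=7: 33==33 found!

Found at 7, 8 comps


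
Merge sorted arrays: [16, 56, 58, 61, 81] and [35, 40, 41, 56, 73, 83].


Take 16 from A
Take 35 from B
Take 40 from B
Take 41 from B
Take 56 from A
Take 56 from B
Take 58 from A
Take 61 from A
Take 73 from B
Take 81 from A

Merged: [16, 35, 40, 41, 56, 56, 58, 61, 73, 81, 83]


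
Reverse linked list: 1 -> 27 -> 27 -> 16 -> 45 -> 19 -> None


Step 1: curr=1, set curr.next=prev(None) | reversed so far: 1
Step 2: curr=27, set curr.next=prev(1) | reversed so far: 27 -> 1
Step 3: curr=27, set curr.next=prev(27) | reversed so far: 27 -> 27 -> 1
Step 4: curr=16, set curr.next=prev(27) | reversed so far: 16 -> 27 -> 27 -> 1
Step 5: curr=45, set curr.next=prev(16) | reversed so far: 45 -> 16 -> 27 -> 27 -> 1
Step 6: curr=19, set curr.next=prev(45) | reversed so far: 19 -> 45 -> 16 -> 27 -> 27 -> 1

19 -> 45 -> 16 -> 27 -> 27 -> 1 -> None


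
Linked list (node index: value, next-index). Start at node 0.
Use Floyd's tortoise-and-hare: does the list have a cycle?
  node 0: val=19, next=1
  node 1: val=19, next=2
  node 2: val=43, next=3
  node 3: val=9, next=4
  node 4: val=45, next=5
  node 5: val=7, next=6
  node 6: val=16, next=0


Floyd's tortoise (slow, +1) and hare (fast, +2):
  init: slow=0, fast=0
  step 1: slow=1, fast=2
  step 2: slow=2, fast=4
  step 3: slow=3, fast=6
  step 4: slow=4, fast=1
  step 5: slow=5, fast=3
  step 6: slow=6, fast=5
  step 7: slow=0, fast=0
  slow == fast at node 0: cycle detected

Cycle: yes


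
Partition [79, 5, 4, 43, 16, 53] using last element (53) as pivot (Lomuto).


Pivot: 53
  5 <= 53: swap -> [5, 79, 4, 43, 16, 53]
  4 <= 53: swap -> [5, 4, 79, 43, 16, 53]
  43 <= 53: swap -> [5, 4, 43, 79, 16, 53]
  16 <= 53: swap -> [5, 4, 43, 16, 79, 53]
Place pivot at 4: [5, 4, 43, 16, 53, 79]

Partitioned: [5, 4, 43, 16, 53, 79]


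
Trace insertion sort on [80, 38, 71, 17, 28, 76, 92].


Initial: [80, 38, 71, 17, 28, 76, 92]
Insert 38: [38, 80, 71, 17, 28, 76, 92]
Insert 71: [38, 71, 80, 17, 28, 76, 92]
Insert 17: [17, 38, 71, 80, 28, 76, 92]
Insert 28: [17, 28, 38, 71, 80, 76, 92]
Insert 76: [17, 28, 38, 71, 76, 80, 92]
Insert 92: [17, 28, 38, 71, 76, 80, 92]

Sorted: [17, 28, 38, 71, 76, 80, 92]


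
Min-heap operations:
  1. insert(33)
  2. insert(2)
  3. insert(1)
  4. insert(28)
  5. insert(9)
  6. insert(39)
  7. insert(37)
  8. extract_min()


insert(33) -> [33]
insert(2) -> [2, 33]
insert(1) -> [1, 33, 2]
insert(28) -> [1, 28, 2, 33]
insert(9) -> [1, 9, 2, 33, 28]
insert(39) -> [1, 9, 2, 33, 28, 39]
insert(37) -> [1, 9, 2, 33, 28, 39, 37]
extract_min()->1, [2, 9, 37, 33, 28, 39]

Final heap: [2, 9, 37, 33, 28, 39]


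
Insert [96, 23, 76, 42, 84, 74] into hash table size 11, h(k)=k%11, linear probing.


Insert 96: h=8 -> slot 8
Insert 23: h=1 -> slot 1
Insert 76: h=10 -> slot 10
Insert 42: h=9 -> slot 9
Insert 84: h=7 -> slot 7
Insert 74: h=8, 3 probes -> slot 0

Table: [74, 23, None, None, None, None, None, 84, 96, 42, 76]


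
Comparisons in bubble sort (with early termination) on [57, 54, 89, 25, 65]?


Algorithm: bubble sort (with early termination)
Input: [57, 54, 89, 25, 65]
Sorted: [25, 54, 57, 65, 89]

10


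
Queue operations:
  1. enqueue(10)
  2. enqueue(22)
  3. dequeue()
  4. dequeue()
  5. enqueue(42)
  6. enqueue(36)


enqueue(10) -> [10]
enqueue(22) -> [10, 22]
dequeue()->10, [22]
dequeue()->22, []
enqueue(42) -> [42]
enqueue(36) -> [42, 36]

Final queue: [42, 36]


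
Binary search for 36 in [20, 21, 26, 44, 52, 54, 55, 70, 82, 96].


Step 1: lo=0, hi=9, mid=4, val=52
Step 2: lo=0, hi=3, mid=1, val=21
Step 3: lo=2, hi=3, mid=2, val=26
Step 4: lo=3, hi=3, mid=3, val=44

Not found


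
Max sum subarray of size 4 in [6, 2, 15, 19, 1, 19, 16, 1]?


[0:4]: 42
[1:5]: 37
[2:6]: 54
[3:7]: 55
[4:8]: 37

Max: 55 at [3:7]


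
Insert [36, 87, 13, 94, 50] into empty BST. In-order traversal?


Insert 36: root
Insert 87: R from 36
Insert 13: L from 36
Insert 94: R from 36 -> R from 87
Insert 50: R from 36 -> L from 87

In-order: [13, 36, 50, 87, 94]


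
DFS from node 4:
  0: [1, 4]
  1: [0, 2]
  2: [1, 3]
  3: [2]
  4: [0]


Visit 4, push [0]
Visit 0, push [1]
Visit 1, push [2]
Visit 2, push [3]
Visit 3, push []

DFS order: [4, 0, 1, 2, 3]


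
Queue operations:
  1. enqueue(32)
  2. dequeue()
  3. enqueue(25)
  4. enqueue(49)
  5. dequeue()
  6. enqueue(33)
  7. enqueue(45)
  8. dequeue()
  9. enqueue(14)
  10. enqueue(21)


enqueue(32) -> [32]
dequeue()->32, []
enqueue(25) -> [25]
enqueue(49) -> [25, 49]
dequeue()->25, [49]
enqueue(33) -> [49, 33]
enqueue(45) -> [49, 33, 45]
dequeue()->49, [33, 45]
enqueue(14) -> [33, 45, 14]
enqueue(21) -> [33, 45, 14, 21]

Final queue: [33, 45, 14, 21]


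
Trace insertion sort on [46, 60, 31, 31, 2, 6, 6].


Initial: [46, 60, 31, 31, 2, 6, 6]
Insert 60: [46, 60, 31, 31, 2, 6, 6]
Insert 31: [31, 46, 60, 31, 2, 6, 6]
Insert 31: [31, 31, 46, 60, 2, 6, 6]
Insert 2: [2, 31, 31, 46, 60, 6, 6]
Insert 6: [2, 6, 31, 31, 46, 60, 6]
Insert 6: [2, 6, 6, 31, 31, 46, 60]

Sorted: [2, 6, 6, 31, 31, 46, 60]


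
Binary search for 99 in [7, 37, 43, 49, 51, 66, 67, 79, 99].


Step 1: lo=0, hi=8, mid=4, val=51
Step 2: lo=5, hi=8, mid=6, val=67
Step 3: lo=7, hi=8, mid=7, val=79
Step 4: lo=8, hi=8, mid=8, val=99

Found at index 8


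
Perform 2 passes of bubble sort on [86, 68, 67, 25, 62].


Initial: [86, 68, 67, 25, 62]
Pass 1: [68, 67, 25, 62, 86] (4 swaps)
Pass 2: [67, 25, 62, 68, 86] (3 swaps)

After 2 passes: [67, 25, 62, 68, 86]


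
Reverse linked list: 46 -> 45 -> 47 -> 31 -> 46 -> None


Step 1: curr=46, set curr.next=prev(None) | reversed so far: 46
Step 2: curr=45, set curr.next=prev(46) | reversed so far: 45 -> 46
Step 3: curr=47, set curr.next=prev(45) | reversed so far: 47 -> 45 -> 46
Step 4: curr=31, set curr.next=prev(47) | reversed so far: 31 -> 47 -> 45 -> 46
Step 5: curr=46, set curr.next=prev(31) | reversed so far: 46 -> 31 -> 47 -> 45 -> 46

46 -> 31 -> 47 -> 45 -> 46 -> None


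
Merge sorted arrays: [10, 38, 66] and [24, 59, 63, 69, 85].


Take 10 from A
Take 24 from B
Take 38 from A
Take 59 from B
Take 63 from B
Take 66 from A

Merged: [10, 24, 38, 59, 63, 66, 69, 85]


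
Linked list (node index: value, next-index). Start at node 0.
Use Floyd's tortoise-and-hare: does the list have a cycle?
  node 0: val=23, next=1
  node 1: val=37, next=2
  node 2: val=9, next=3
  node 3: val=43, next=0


Floyd's tortoise (slow, +1) and hare (fast, +2):
  init: slow=0, fast=0
  step 1: slow=1, fast=2
  step 2: slow=2, fast=0
  step 3: slow=3, fast=2
  step 4: slow=0, fast=0
  slow == fast at node 0: cycle detected

Cycle: yes


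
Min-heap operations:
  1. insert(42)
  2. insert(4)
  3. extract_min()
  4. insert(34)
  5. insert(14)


insert(42) -> [42]
insert(4) -> [4, 42]
extract_min()->4, [42]
insert(34) -> [34, 42]
insert(14) -> [14, 42, 34]

Final heap: [14, 42, 34]


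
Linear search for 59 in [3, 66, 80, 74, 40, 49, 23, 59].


i=0: 3!=59
i=1: 66!=59
i=2: 80!=59
i=3: 74!=59
i=4: 40!=59
i=5: 49!=59
i=6: 23!=59
i=7: 59==59 found!

Found at 7, 8 comps


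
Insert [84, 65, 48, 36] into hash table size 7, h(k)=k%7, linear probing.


Insert 84: h=0 -> slot 0
Insert 65: h=2 -> slot 2
Insert 48: h=6 -> slot 6
Insert 36: h=1 -> slot 1

Table: [84, 36, 65, None, None, None, 48]


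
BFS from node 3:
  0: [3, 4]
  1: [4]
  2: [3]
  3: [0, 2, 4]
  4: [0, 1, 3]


Visit 3, enqueue [0, 2, 4]
Visit 0, enqueue []
Visit 2, enqueue []
Visit 4, enqueue [1]
Visit 1, enqueue []

BFS order: [3, 0, 2, 4, 1]


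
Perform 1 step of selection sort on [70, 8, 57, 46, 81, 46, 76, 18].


Initial: [70, 8, 57, 46, 81, 46, 76, 18]
Step 1: min=8 at 1
  Swap: [8, 70, 57, 46, 81, 46, 76, 18]

After 1 step: [8, 70, 57, 46, 81, 46, 76, 18]


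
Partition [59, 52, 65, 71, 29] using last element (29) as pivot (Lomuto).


Pivot: 29
Place pivot at 0: [29, 52, 65, 71, 59]

Partitioned: [29, 52, 65, 71, 59]


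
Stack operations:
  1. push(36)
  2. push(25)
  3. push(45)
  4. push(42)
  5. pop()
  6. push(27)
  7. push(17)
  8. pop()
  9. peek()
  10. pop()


push(36) -> [36]
push(25) -> [36, 25]
push(45) -> [36, 25, 45]
push(42) -> [36, 25, 45, 42]
pop()->42, [36, 25, 45]
push(27) -> [36, 25, 45, 27]
push(17) -> [36, 25, 45, 27, 17]
pop()->17, [36, 25, 45, 27]
peek()->27
pop()->27, [36, 25, 45]

Final stack: [36, 25, 45]


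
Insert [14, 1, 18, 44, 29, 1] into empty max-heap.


Insert 14: [14]
Insert 1: [14, 1]
Insert 18: [18, 1, 14]
Insert 44: [44, 18, 14, 1]
Insert 29: [44, 29, 14, 1, 18]
Insert 1: [44, 29, 14, 1, 18, 1]

Final heap: [44, 29, 14, 1, 18, 1]


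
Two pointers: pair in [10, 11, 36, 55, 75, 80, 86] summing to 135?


lo=0(10)+hi=6(86)=96
lo=1(11)+hi=6(86)=97
lo=2(36)+hi=6(86)=122
lo=3(55)+hi=6(86)=141
lo=3(55)+hi=5(80)=135

Yes: 55+80=135


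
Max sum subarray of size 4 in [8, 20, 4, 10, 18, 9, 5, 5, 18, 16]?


[0:4]: 42
[1:5]: 52
[2:6]: 41
[3:7]: 42
[4:8]: 37
[5:9]: 37
[6:10]: 44

Max: 52 at [1:5]


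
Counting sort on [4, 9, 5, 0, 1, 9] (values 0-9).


Input: [4, 9, 5, 0, 1, 9]
Counts: [1, 1, 0, 0, 1, 1, 0, 0, 0, 2]

Sorted: [0, 1, 4, 5, 9, 9]


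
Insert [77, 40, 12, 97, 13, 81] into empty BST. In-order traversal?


Insert 77: root
Insert 40: L from 77
Insert 12: L from 77 -> L from 40
Insert 97: R from 77
Insert 13: L from 77 -> L from 40 -> R from 12
Insert 81: R from 77 -> L from 97

In-order: [12, 13, 40, 77, 81, 97]


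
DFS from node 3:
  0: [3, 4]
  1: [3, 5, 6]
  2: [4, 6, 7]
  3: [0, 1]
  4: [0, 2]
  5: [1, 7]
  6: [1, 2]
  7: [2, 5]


Visit 3, push [1, 0]
Visit 0, push [4]
Visit 4, push [2]
Visit 2, push [7, 6]
Visit 6, push [1]
Visit 1, push [5]
Visit 5, push [7]
Visit 7, push []

DFS order: [3, 0, 4, 2, 6, 1, 5, 7]


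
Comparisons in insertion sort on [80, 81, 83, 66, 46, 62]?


Algorithm: insertion sort
Input: [80, 81, 83, 66, 46, 62]
Sorted: [46, 62, 66, 80, 81, 83]

14


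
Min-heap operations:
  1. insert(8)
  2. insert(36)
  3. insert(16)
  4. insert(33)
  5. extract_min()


insert(8) -> [8]
insert(36) -> [8, 36]
insert(16) -> [8, 36, 16]
insert(33) -> [8, 33, 16, 36]
extract_min()->8, [16, 33, 36]

Final heap: [16, 33, 36]


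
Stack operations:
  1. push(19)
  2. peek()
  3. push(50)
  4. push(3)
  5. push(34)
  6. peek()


push(19) -> [19]
peek()->19
push(50) -> [19, 50]
push(3) -> [19, 50, 3]
push(34) -> [19, 50, 3, 34]
peek()->34

Final stack: [19, 50, 3, 34]


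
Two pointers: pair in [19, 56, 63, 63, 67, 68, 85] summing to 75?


lo=0(19)+hi=6(85)=104
lo=0(19)+hi=5(68)=87
lo=0(19)+hi=4(67)=86
lo=0(19)+hi=3(63)=82
lo=0(19)+hi=2(63)=82
lo=0(19)+hi=1(56)=75

Yes: 19+56=75


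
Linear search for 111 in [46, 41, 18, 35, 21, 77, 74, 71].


i=0: 46!=111
i=1: 41!=111
i=2: 18!=111
i=3: 35!=111
i=4: 21!=111
i=5: 77!=111
i=6: 74!=111
i=7: 71!=111

Not found, 8 comps


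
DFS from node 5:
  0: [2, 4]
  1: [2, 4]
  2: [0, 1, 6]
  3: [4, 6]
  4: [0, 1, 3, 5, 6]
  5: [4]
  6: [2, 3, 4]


Visit 5, push [4]
Visit 4, push [6, 3, 1, 0]
Visit 0, push [2]
Visit 2, push [6, 1]
Visit 1, push []
Visit 6, push [3]
Visit 3, push []

DFS order: [5, 4, 0, 2, 1, 6, 3]


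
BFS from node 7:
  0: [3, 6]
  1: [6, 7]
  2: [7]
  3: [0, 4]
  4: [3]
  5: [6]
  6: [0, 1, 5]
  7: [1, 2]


Visit 7, enqueue [1, 2]
Visit 1, enqueue [6]
Visit 2, enqueue []
Visit 6, enqueue [0, 5]
Visit 0, enqueue [3]
Visit 5, enqueue []
Visit 3, enqueue [4]
Visit 4, enqueue []

BFS order: [7, 1, 2, 6, 0, 5, 3, 4]


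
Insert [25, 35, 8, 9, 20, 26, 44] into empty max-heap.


Insert 25: [25]
Insert 35: [35, 25]
Insert 8: [35, 25, 8]
Insert 9: [35, 25, 8, 9]
Insert 20: [35, 25, 8, 9, 20]
Insert 26: [35, 25, 26, 9, 20, 8]
Insert 44: [44, 25, 35, 9, 20, 8, 26]

Final heap: [44, 25, 35, 9, 20, 8, 26]


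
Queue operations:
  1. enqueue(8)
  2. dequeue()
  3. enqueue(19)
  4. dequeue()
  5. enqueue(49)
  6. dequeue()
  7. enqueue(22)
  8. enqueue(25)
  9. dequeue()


enqueue(8) -> [8]
dequeue()->8, []
enqueue(19) -> [19]
dequeue()->19, []
enqueue(49) -> [49]
dequeue()->49, []
enqueue(22) -> [22]
enqueue(25) -> [22, 25]
dequeue()->22, [25]

Final queue: [25]


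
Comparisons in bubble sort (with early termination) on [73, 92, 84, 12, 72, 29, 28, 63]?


Algorithm: bubble sort (with early termination)
Input: [73, 92, 84, 12, 72, 29, 28, 63]
Sorted: [12, 28, 29, 63, 72, 73, 84, 92]

27


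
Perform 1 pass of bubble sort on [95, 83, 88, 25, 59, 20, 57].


Initial: [95, 83, 88, 25, 59, 20, 57]
Pass 1: [83, 88, 25, 59, 20, 57, 95] (6 swaps)

After 1 pass: [83, 88, 25, 59, 20, 57, 95]


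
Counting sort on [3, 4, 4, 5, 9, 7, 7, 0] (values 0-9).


Input: [3, 4, 4, 5, 9, 7, 7, 0]
Counts: [1, 0, 0, 1, 2, 1, 0, 2, 0, 1]

Sorted: [0, 3, 4, 4, 5, 7, 7, 9]


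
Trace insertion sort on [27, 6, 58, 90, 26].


Initial: [27, 6, 58, 90, 26]
Insert 6: [6, 27, 58, 90, 26]
Insert 58: [6, 27, 58, 90, 26]
Insert 90: [6, 27, 58, 90, 26]
Insert 26: [6, 26, 27, 58, 90]

Sorted: [6, 26, 27, 58, 90]


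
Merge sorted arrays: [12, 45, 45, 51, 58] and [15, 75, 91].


Take 12 from A
Take 15 from B
Take 45 from A
Take 45 from A
Take 51 from A
Take 58 from A

Merged: [12, 15, 45, 45, 51, 58, 75, 91]


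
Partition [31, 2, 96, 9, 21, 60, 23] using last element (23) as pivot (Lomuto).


Pivot: 23
  2 <= 23: swap -> [2, 31, 96, 9, 21, 60, 23]
  9 <= 23: swap -> [2, 9, 96, 31, 21, 60, 23]
  21 <= 23: swap -> [2, 9, 21, 31, 96, 60, 23]
Place pivot at 3: [2, 9, 21, 23, 96, 60, 31]

Partitioned: [2, 9, 21, 23, 96, 60, 31]


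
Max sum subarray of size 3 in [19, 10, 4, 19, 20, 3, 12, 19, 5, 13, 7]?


[0:3]: 33
[1:4]: 33
[2:5]: 43
[3:6]: 42
[4:7]: 35
[5:8]: 34
[6:9]: 36
[7:10]: 37
[8:11]: 25

Max: 43 at [2:5]


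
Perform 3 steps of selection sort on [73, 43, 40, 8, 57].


Initial: [73, 43, 40, 8, 57]
Step 1: min=8 at 3
  Swap: [8, 43, 40, 73, 57]
Step 2: min=40 at 2
  Swap: [8, 40, 43, 73, 57]
Step 3: min=43 at 2
  Swap: [8, 40, 43, 73, 57]

After 3 steps: [8, 40, 43, 73, 57]


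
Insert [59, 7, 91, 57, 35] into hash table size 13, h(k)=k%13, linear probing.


Insert 59: h=7 -> slot 7
Insert 7: h=7, 1 probes -> slot 8
Insert 91: h=0 -> slot 0
Insert 57: h=5 -> slot 5
Insert 35: h=9 -> slot 9

Table: [91, None, None, None, None, 57, None, 59, 7, 35, None, None, None]


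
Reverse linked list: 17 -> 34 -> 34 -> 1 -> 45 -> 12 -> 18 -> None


Step 1: curr=17, set curr.next=prev(None) | reversed so far: 17
Step 2: curr=34, set curr.next=prev(17) | reversed so far: 34 -> 17
Step 3: curr=34, set curr.next=prev(34) | reversed so far: 34 -> 34 -> 17
Step 4: curr=1, set curr.next=prev(34) | reversed so far: 1 -> 34 -> 34 -> 17
Step 5: curr=45, set curr.next=prev(1) | reversed so far: 45 -> 1 -> 34 -> 34 -> 17
Step 6: curr=12, set curr.next=prev(45) | reversed so far: 12 -> 45 -> 1 -> 34 -> 34 -> 17
Step 7: curr=18, set curr.next=prev(12) | reversed so far: 18 -> 12 -> 45 -> 1 -> 34 -> 34 -> 17

18 -> 12 -> 45 -> 1 -> 34 -> 34 -> 17 -> None


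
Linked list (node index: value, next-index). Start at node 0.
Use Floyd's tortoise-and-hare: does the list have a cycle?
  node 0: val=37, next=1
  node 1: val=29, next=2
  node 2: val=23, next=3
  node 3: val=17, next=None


Floyd's tortoise (slow, +1) and hare (fast, +2):
  init: slow=0, fast=0
  step 1: slow=1, fast=2
  step 2: fast 2->3->None, no cycle

Cycle: no


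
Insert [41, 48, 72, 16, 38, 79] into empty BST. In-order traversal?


Insert 41: root
Insert 48: R from 41
Insert 72: R from 41 -> R from 48
Insert 16: L from 41
Insert 38: L from 41 -> R from 16
Insert 79: R from 41 -> R from 48 -> R from 72

In-order: [16, 38, 41, 48, 72, 79]


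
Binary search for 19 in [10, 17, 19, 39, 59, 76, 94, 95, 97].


Step 1: lo=0, hi=8, mid=4, val=59
Step 2: lo=0, hi=3, mid=1, val=17
Step 3: lo=2, hi=3, mid=2, val=19

Found at index 2


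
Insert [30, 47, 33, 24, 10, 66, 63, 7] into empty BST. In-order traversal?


Insert 30: root
Insert 47: R from 30
Insert 33: R from 30 -> L from 47
Insert 24: L from 30
Insert 10: L from 30 -> L from 24
Insert 66: R from 30 -> R from 47
Insert 63: R from 30 -> R from 47 -> L from 66
Insert 7: L from 30 -> L from 24 -> L from 10

In-order: [7, 10, 24, 30, 33, 47, 63, 66]


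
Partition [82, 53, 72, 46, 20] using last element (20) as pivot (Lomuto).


Pivot: 20
Place pivot at 0: [20, 53, 72, 46, 82]

Partitioned: [20, 53, 72, 46, 82]


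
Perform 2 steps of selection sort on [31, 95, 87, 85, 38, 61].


Initial: [31, 95, 87, 85, 38, 61]
Step 1: min=31 at 0
  Swap: [31, 95, 87, 85, 38, 61]
Step 2: min=38 at 4
  Swap: [31, 38, 87, 85, 95, 61]

After 2 steps: [31, 38, 87, 85, 95, 61]


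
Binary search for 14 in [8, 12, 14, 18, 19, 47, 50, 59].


Step 1: lo=0, hi=7, mid=3, val=18
Step 2: lo=0, hi=2, mid=1, val=12
Step 3: lo=2, hi=2, mid=2, val=14

Found at index 2


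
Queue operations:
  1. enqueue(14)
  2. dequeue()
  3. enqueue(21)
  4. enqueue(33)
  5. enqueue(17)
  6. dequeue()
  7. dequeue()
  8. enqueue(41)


enqueue(14) -> [14]
dequeue()->14, []
enqueue(21) -> [21]
enqueue(33) -> [21, 33]
enqueue(17) -> [21, 33, 17]
dequeue()->21, [33, 17]
dequeue()->33, [17]
enqueue(41) -> [17, 41]

Final queue: [17, 41]


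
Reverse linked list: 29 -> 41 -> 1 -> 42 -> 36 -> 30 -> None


Step 1: curr=29, set curr.next=prev(None) | reversed so far: 29
Step 2: curr=41, set curr.next=prev(29) | reversed so far: 41 -> 29
Step 3: curr=1, set curr.next=prev(41) | reversed so far: 1 -> 41 -> 29
Step 4: curr=42, set curr.next=prev(1) | reversed so far: 42 -> 1 -> 41 -> 29
Step 5: curr=36, set curr.next=prev(42) | reversed so far: 36 -> 42 -> 1 -> 41 -> 29
Step 6: curr=30, set curr.next=prev(36) | reversed so far: 30 -> 36 -> 42 -> 1 -> 41 -> 29

30 -> 36 -> 42 -> 1 -> 41 -> 29 -> None


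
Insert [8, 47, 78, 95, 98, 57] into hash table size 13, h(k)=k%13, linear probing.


Insert 8: h=8 -> slot 8
Insert 47: h=8, 1 probes -> slot 9
Insert 78: h=0 -> slot 0
Insert 95: h=4 -> slot 4
Insert 98: h=7 -> slot 7
Insert 57: h=5 -> slot 5

Table: [78, None, None, None, 95, 57, None, 98, 8, 47, None, None, None]


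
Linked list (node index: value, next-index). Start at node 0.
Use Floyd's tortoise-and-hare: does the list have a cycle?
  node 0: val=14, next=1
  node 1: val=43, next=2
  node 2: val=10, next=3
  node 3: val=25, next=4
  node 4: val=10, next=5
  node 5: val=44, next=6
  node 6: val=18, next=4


Floyd's tortoise (slow, +1) and hare (fast, +2):
  init: slow=0, fast=0
  step 1: slow=1, fast=2
  step 2: slow=2, fast=4
  step 3: slow=3, fast=6
  step 4: slow=4, fast=5
  step 5: slow=5, fast=4
  step 6: slow=6, fast=6
  slow == fast at node 6: cycle detected

Cycle: yes


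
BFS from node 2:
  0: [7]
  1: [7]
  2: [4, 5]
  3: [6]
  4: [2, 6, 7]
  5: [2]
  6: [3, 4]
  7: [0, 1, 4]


Visit 2, enqueue [4, 5]
Visit 4, enqueue [6, 7]
Visit 5, enqueue []
Visit 6, enqueue [3]
Visit 7, enqueue [0, 1]
Visit 3, enqueue []
Visit 0, enqueue []
Visit 1, enqueue []

BFS order: [2, 4, 5, 6, 7, 3, 0, 1]


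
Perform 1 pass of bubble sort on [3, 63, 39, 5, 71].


Initial: [3, 63, 39, 5, 71]
Pass 1: [3, 39, 5, 63, 71] (2 swaps)

After 1 pass: [3, 39, 5, 63, 71]


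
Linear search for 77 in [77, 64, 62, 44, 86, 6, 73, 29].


i=0: 77==77 found!

Found at 0, 1 comps


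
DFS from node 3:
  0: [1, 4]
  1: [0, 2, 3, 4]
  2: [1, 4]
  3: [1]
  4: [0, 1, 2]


Visit 3, push [1]
Visit 1, push [4, 2, 0]
Visit 0, push [4]
Visit 4, push [2]
Visit 2, push []

DFS order: [3, 1, 0, 4, 2]


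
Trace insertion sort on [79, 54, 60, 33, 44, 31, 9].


Initial: [79, 54, 60, 33, 44, 31, 9]
Insert 54: [54, 79, 60, 33, 44, 31, 9]
Insert 60: [54, 60, 79, 33, 44, 31, 9]
Insert 33: [33, 54, 60, 79, 44, 31, 9]
Insert 44: [33, 44, 54, 60, 79, 31, 9]
Insert 31: [31, 33, 44, 54, 60, 79, 9]
Insert 9: [9, 31, 33, 44, 54, 60, 79]

Sorted: [9, 31, 33, 44, 54, 60, 79]


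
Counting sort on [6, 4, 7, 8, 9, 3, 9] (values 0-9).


Input: [6, 4, 7, 8, 9, 3, 9]
Counts: [0, 0, 0, 1, 1, 0, 1, 1, 1, 2]

Sorted: [3, 4, 6, 7, 8, 9, 9]


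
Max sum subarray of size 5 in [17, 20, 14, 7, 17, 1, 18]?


[0:5]: 75
[1:6]: 59
[2:7]: 57

Max: 75 at [0:5]


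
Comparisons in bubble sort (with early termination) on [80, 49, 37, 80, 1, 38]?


Algorithm: bubble sort (with early termination)
Input: [80, 49, 37, 80, 1, 38]
Sorted: [1, 37, 38, 49, 80, 80]

15


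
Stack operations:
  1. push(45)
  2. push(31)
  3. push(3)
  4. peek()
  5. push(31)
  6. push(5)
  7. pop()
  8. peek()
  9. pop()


push(45) -> [45]
push(31) -> [45, 31]
push(3) -> [45, 31, 3]
peek()->3
push(31) -> [45, 31, 3, 31]
push(5) -> [45, 31, 3, 31, 5]
pop()->5, [45, 31, 3, 31]
peek()->31
pop()->31, [45, 31, 3]

Final stack: [45, 31, 3]


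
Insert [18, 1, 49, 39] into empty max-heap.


Insert 18: [18]
Insert 1: [18, 1]
Insert 49: [49, 1, 18]
Insert 39: [49, 39, 18, 1]

Final heap: [49, 39, 18, 1]


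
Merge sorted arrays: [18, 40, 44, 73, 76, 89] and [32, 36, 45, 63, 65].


Take 18 from A
Take 32 from B
Take 36 from B
Take 40 from A
Take 44 from A
Take 45 from B
Take 63 from B
Take 65 from B

Merged: [18, 32, 36, 40, 44, 45, 63, 65, 73, 76, 89]


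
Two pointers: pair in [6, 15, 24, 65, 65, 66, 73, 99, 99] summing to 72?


lo=0(6)+hi=8(99)=105
lo=0(6)+hi=7(99)=105
lo=0(6)+hi=6(73)=79
lo=0(6)+hi=5(66)=72

Yes: 6+66=72


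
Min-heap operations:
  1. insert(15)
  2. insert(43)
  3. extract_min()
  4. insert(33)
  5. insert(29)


insert(15) -> [15]
insert(43) -> [15, 43]
extract_min()->15, [43]
insert(33) -> [33, 43]
insert(29) -> [29, 43, 33]

Final heap: [29, 43, 33]


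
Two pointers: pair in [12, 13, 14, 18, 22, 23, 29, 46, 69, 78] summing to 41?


lo=0(12)+hi=9(78)=90
lo=0(12)+hi=8(69)=81
lo=0(12)+hi=7(46)=58
lo=0(12)+hi=6(29)=41

Yes: 12+29=41


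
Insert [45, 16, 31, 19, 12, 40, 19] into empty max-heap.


Insert 45: [45]
Insert 16: [45, 16]
Insert 31: [45, 16, 31]
Insert 19: [45, 19, 31, 16]
Insert 12: [45, 19, 31, 16, 12]
Insert 40: [45, 19, 40, 16, 12, 31]
Insert 19: [45, 19, 40, 16, 12, 31, 19]

Final heap: [45, 19, 40, 16, 12, 31, 19]


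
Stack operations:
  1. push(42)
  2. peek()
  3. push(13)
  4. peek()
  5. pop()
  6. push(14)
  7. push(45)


push(42) -> [42]
peek()->42
push(13) -> [42, 13]
peek()->13
pop()->13, [42]
push(14) -> [42, 14]
push(45) -> [42, 14, 45]

Final stack: [42, 14, 45]


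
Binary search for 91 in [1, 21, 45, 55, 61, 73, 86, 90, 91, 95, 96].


Step 1: lo=0, hi=10, mid=5, val=73
Step 2: lo=6, hi=10, mid=8, val=91

Found at index 8


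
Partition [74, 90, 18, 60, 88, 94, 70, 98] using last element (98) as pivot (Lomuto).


Pivot: 98
  74 <= 98: advance i (no swap)
  90 <= 98: advance i (no swap)
  18 <= 98: advance i (no swap)
  60 <= 98: advance i (no swap)
  88 <= 98: advance i (no swap)
  94 <= 98: advance i (no swap)
  70 <= 98: advance i (no swap)
Place pivot at 7: [74, 90, 18, 60, 88, 94, 70, 98]

Partitioned: [74, 90, 18, 60, 88, 94, 70, 98]


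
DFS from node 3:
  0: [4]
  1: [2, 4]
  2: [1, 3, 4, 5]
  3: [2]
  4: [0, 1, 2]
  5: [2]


Visit 3, push [2]
Visit 2, push [5, 4, 1]
Visit 1, push [4]
Visit 4, push [0]
Visit 0, push []
Visit 5, push []

DFS order: [3, 2, 1, 4, 0, 5]


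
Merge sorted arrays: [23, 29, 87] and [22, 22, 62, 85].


Take 22 from B
Take 22 from B
Take 23 from A
Take 29 from A
Take 62 from B
Take 85 from B

Merged: [22, 22, 23, 29, 62, 85, 87]


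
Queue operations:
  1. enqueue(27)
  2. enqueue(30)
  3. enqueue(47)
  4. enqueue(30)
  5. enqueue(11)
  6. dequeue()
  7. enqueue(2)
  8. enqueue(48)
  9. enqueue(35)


enqueue(27) -> [27]
enqueue(30) -> [27, 30]
enqueue(47) -> [27, 30, 47]
enqueue(30) -> [27, 30, 47, 30]
enqueue(11) -> [27, 30, 47, 30, 11]
dequeue()->27, [30, 47, 30, 11]
enqueue(2) -> [30, 47, 30, 11, 2]
enqueue(48) -> [30, 47, 30, 11, 2, 48]
enqueue(35) -> [30, 47, 30, 11, 2, 48, 35]

Final queue: [30, 47, 30, 11, 2, 48, 35]


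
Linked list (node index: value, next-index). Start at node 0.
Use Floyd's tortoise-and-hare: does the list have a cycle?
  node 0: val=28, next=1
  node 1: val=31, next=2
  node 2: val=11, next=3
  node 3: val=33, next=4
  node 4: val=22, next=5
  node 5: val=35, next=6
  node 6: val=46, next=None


Floyd's tortoise (slow, +1) and hare (fast, +2):
  init: slow=0, fast=0
  step 1: slow=1, fast=2
  step 2: slow=2, fast=4
  step 3: slow=3, fast=6
  step 4: fast -> None, no cycle

Cycle: no


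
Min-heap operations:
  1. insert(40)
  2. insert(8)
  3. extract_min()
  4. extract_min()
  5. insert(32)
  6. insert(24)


insert(40) -> [40]
insert(8) -> [8, 40]
extract_min()->8, [40]
extract_min()->40, []
insert(32) -> [32]
insert(24) -> [24, 32]

Final heap: [24, 32]


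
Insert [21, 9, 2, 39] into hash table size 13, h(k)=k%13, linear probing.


Insert 21: h=8 -> slot 8
Insert 9: h=9 -> slot 9
Insert 2: h=2 -> slot 2
Insert 39: h=0 -> slot 0

Table: [39, None, 2, None, None, None, None, None, 21, 9, None, None, None]


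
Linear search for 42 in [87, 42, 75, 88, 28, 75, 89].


i=0: 87!=42
i=1: 42==42 found!

Found at 1, 2 comps


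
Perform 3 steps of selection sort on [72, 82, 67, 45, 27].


Initial: [72, 82, 67, 45, 27]
Step 1: min=27 at 4
  Swap: [27, 82, 67, 45, 72]
Step 2: min=45 at 3
  Swap: [27, 45, 67, 82, 72]
Step 3: min=67 at 2
  Swap: [27, 45, 67, 82, 72]

After 3 steps: [27, 45, 67, 82, 72]


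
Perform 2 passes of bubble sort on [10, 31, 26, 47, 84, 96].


Initial: [10, 31, 26, 47, 84, 96]
Pass 1: [10, 26, 31, 47, 84, 96] (1 swaps)
Pass 2: [10, 26, 31, 47, 84, 96] (0 swaps)

After 2 passes: [10, 26, 31, 47, 84, 96]


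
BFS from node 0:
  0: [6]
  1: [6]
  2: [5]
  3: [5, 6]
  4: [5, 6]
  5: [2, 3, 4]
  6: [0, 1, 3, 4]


Visit 0, enqueue [6]
Visit 6, enqueue [1, 3, 4]
Visit 1, enqueue []
Visit 3, enqueue [5]
Visit 4, enqueue []
Visit 5, enqueue [2]
Visit 2, enqueue []

BFS order: [0, 6, 1, 3, 4, 5, 2]


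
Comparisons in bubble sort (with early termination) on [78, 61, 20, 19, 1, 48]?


Algorithm: bubble sort (with early termination)
Input: [78, 61, 20, 19, 1, 48]
Sorted: [1, 19, 20, 48, 61, 78]

15


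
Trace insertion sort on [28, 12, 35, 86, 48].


Initial: [28, 12, 35, 86, 48]
Insert 12: [12, 28, 35, 86, 48]
Insert 35: [12, 28, 35, 86, 48]
Insert 86: [12, 28, 35, 86, 48]
Insert 48: [12, 28, 35, 48, 86]

Sorted: [12, 28, 35, 48, 86]


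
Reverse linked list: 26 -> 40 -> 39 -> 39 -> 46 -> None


Step 1: curr=26, set curr.next=prev(None) | reversed so far: 26
Step 2: curr=40, set curr.next=prev(26) | reversed so far: 40 -> 26
Step 3: curr=39, set curr.next=prev(40) | reversed so far: 39 -> 40 -> 26
Step 4: curr=39, set curr.next=prev(39) | reversed so far: 39 -> 39 -> 40 -> 26
Step 5: curr=46, set curr.next=prev(39) | reversed so far: 46 -> 39 -> 39 -> 40 -> 26

46 -> 39 -> 39 -> 40 -> 26 -> None


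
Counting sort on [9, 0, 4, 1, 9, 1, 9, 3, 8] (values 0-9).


Input: [9, 0, 4, 1, 9, 1, 9, 3, 8]
Counts: [1, 2, 0, 1, 1, 0, 0, 0, 1, 3]

Sorted: [0, 1, 1, 3, 4, 8, 9, 9, 9]


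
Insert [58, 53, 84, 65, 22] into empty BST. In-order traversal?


Insert 58: root
Insert 53: L from 58
Insert 84: R from 58
Insert 65: R from 58 -> L from 84
Insert 22: L from 58 -> L from 53

In-order: [22, 53, 58, 65, 84]


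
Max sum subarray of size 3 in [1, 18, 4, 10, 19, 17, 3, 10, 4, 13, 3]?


[0:3]: 23
[1:4]: 32
[2:5]: 33
[3:6]: 46
[4:7]: 39
[5:8]: 30
[6:9]: 17
[7:10]: 27
[8:11]: 20

Max: 46 at [3:6]


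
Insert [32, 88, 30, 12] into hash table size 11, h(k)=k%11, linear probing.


Insert 32: h=10 -> slot 10
Insert 88: h=0 -> slot 0
Insert 30: h=8 -> slot 8
Insert 12: h=1 -> slot 1

Table: [88, 12, None, None, None, None, None, None, 30, None, 32]


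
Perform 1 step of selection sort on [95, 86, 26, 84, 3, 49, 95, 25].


Initial: [95, 86, 26, 84, 3, 49, 95, 25]
Step 1: min=3 at 4
  Swap: [3, 86, 26, 84, 95, 49, 95, 25]

After 1 step: [3, 86, 26, 84, 95, 49, 95, 25]


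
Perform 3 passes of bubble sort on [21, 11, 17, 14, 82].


Initial: [21, 11, 17, 14, 82]
Pass 1: [11, 17, 14, 21, 82] (3 swaps)
Pass 2: [11, 14, 17, 21, 82] (1 swaps)
Pass 3: [11, 14, 17, 21, 82] (0 swaps)

After 3 passes: [11, 14, 17, 21, 82]


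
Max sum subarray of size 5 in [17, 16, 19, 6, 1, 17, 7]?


[0:5]: 59
[1:6]: 59
[2:7]: 50

Max: 59 at [0:5]


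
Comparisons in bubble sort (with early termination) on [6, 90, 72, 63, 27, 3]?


Algorithm: bubble sort (with early termination)
Input: [6, 90, 72, 63, 27, 3]
Sorted: [3, 6, 27, 63, 72, 90]

15


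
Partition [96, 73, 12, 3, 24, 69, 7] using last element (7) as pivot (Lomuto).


Pivot: 7
  3 <= 7: swap -> [3, 73, 12, 96, 24, 69, 7]
Place pivot at 1: [3, 7, 12, 96, 24, 69, 73]

Partitioned: [3, 7, 12, 96, 24, 69, 73]


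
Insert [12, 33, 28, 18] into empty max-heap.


Insert 12: [12]
Insert 33: [33, 12]
Insert 28: [33, 12, 28]
Insert 18: [33, 18, 28, 12]

Final heap: [33, 18, 28, 12]


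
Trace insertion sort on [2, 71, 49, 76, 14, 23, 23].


Initial: [2, 71, 49, 76, 14, 23, 23]
Insert 71: [2, 71, 49, 76, 14, 23, 23]
Insert 49: [2, 49, 71, 76, 14, 23, 23]
Insert 76: [2, 49, 71, 76, 14, 23, 23]
Insert 14: [2, 14, 49, 71, 76, 23, 23]
Insert 23: [2, 14, 23, 49, 71, 76, 23]
Insert 23: [2, 14, 23, 23, 49, 71, 76]

Sorted: [2, 14, 23, 23, 49, 71, 76]


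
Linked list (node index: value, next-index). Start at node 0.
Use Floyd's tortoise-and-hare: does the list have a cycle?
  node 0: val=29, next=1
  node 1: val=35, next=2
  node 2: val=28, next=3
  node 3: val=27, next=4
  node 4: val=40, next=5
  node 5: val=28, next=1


Floyd's tortoise (slow, +1) and hare (fast, +2):
  init: slow=0, fast=0
  step 1: slow=1, fast=2
  step 2: slow=2, fast=4
  step 3: slow=3, fast=1
  step 4: slow=4, fast=3
  step 5: slow=5, fast=5
  slow == fast at node 5: cycle detected

Cycle: yes


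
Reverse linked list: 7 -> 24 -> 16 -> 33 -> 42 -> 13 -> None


Step 1: curr=7, set curr.next=prev(None) | reversed so far: 7
Step 2: curr=24, set curr.next=prev(7) | reversed so far: 24 -> 7
Step 3: curr=16, set curr.next=prev(24) | reversed so far: 16 -> 24 -> 7
Step 4: curr=33, set curr.next=prev(16) | reversed so far: 33 -> 16 -> 24 -> 7
Step 5: curr=42, set curr.next=prev(33) | reversed so far: 42 -> 33 -> 16 -> 24 -> 7
Step 6: curr=13, set curr.next=prev(42) | reversed so far: 13 -> 42 -> 33 -> 16 -> 24 -> 7

13 -> 42 -> 33 -> 16 -> 24 -> 7 -> None
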